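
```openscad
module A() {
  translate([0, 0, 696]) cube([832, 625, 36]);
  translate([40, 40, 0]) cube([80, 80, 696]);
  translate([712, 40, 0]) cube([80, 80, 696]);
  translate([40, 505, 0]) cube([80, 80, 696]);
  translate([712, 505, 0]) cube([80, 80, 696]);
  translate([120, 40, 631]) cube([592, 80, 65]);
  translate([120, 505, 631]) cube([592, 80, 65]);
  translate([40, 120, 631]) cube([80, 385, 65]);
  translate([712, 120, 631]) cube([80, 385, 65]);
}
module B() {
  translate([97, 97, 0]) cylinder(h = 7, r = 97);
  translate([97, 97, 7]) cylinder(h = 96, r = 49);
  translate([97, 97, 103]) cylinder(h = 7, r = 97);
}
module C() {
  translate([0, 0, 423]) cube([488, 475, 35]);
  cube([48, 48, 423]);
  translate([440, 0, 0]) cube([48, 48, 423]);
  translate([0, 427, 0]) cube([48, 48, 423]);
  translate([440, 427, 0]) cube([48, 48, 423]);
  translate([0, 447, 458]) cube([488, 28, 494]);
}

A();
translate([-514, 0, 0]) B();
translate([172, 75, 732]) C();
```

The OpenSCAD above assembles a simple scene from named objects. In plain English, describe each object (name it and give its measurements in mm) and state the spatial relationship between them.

A is a table with a 832×625 mm rectangular top, 36 mm thick, top surface at z = 732 mm, supported by four 80×80 mm square legs, each inset 40 mm from the nearest pair of top edges, running from the floor. Four apron rails, 80 mm thick and 65 mm tall, run between adjacent legs with their top edges flush with the underside of the top and their outer faces flush with the legs' outer faces.

B is a spool: two coaxial disc flanges of radius 97 mm and thickness 7 mm, joined by a core cylinder of radius 49 mm and height 96 mm. The lower flange rests on z = 0 and the three cylinders share a vertical axis.

C is a chair. The seat is a 488×475×35 mm slab with its top at z = 458 mm, on four 48×48 mm corner legs (flush with the seat edges, standing on z = 0). A flat backrest 28 mm thick, 494 mm tall, spans the full seat width and rises from the seat top along its +y edge, rear face flush with the rear of the seat.

The spool is on the floor beside the table on its −x side. The chair is on top of the table, centred.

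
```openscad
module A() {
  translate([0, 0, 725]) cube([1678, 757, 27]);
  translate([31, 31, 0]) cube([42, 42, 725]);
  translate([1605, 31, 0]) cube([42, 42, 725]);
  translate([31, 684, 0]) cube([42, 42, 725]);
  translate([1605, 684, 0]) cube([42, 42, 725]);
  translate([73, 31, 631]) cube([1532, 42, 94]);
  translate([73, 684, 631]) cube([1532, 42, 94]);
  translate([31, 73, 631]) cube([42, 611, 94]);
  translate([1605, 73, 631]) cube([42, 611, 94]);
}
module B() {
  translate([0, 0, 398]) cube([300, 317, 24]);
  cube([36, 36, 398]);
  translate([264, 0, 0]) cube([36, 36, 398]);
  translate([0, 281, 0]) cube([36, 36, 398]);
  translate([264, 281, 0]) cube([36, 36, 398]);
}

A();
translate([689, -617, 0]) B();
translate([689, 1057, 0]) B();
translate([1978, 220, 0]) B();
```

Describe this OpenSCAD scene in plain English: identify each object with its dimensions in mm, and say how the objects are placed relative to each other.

A is a table with a 1678×757 mm rectangular top, 27 mm thick, top surface at z = 752 mm, supported by four 42×42 mm square legs, each inset 31 mm from the nearest pair of top edges, running from the floor. Four apron rails, 42 mm thick and 94 mm tall, run between adjacent legs with their top edges flush with the underside of the top and their outer faces flush with the legs' outer faces.

B is a simple wooden stool: a rectangular seat 300 mm (x) by 317 mm (y), 24 mm thick, top face at z = 422 mm, on four square legs, each 36×36 mm in cross-section. The legs rest on z = 0, each flush with a corner of the seat.

Three stools sit around the table at the −y, +y, +x sides.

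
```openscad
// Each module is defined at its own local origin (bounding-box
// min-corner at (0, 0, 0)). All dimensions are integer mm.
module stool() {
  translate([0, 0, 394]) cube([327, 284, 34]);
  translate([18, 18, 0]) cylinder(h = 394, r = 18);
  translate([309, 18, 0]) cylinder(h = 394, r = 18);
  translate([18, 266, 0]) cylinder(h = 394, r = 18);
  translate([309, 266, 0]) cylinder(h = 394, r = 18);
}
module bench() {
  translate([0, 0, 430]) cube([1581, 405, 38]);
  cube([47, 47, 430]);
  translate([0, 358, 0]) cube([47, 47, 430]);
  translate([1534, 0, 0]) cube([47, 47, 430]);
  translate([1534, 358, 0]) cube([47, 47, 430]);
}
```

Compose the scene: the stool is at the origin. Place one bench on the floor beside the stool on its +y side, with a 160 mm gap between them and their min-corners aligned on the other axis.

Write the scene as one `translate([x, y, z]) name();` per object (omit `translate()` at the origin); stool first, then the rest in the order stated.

stool();
translate([0, 444, 0]) bench();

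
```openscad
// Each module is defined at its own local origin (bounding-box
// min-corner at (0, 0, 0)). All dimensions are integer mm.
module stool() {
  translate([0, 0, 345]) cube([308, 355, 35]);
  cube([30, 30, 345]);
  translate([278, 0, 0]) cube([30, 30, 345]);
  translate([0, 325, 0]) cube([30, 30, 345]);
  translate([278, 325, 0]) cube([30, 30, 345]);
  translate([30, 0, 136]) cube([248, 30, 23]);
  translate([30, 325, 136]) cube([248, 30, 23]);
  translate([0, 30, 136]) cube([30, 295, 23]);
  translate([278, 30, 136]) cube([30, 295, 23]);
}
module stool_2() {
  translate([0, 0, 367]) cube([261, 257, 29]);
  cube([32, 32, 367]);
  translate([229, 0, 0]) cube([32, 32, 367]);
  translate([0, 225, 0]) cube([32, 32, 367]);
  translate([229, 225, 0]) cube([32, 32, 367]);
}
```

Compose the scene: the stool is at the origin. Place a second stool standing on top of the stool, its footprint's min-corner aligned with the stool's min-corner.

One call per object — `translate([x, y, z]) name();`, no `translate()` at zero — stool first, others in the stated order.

stool();
translate([0, 0, 380]) stool_2();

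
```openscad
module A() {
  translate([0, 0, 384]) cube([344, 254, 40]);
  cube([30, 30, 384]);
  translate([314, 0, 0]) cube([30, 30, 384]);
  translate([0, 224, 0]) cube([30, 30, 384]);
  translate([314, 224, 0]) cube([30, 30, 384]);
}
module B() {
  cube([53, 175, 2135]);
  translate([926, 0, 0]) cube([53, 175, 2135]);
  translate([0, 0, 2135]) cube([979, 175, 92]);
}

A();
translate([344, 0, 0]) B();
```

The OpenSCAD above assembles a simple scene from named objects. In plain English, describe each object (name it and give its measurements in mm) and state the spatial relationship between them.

A is a simple wooden stool: a rectangular seat 344 mm (x) by 254 mm (y), 40 mm thick, top face at z = 424 mm, on four square legs, each 30×30 mm in cross-section. The legs rest on z = 0, each flush with a corner of the seat.

B is a door frame. The clear opening is 873 mm wide and 2135 mm high. Two 53 mm wide jambs, 175 mm deep, stand either side of the opening from the floor to the top of the opening. A 92 mm thick head sits across the top of both jambs, spanning the full outside width of the frame.

The door frame is against the stool's +x side, with their −y faces flush.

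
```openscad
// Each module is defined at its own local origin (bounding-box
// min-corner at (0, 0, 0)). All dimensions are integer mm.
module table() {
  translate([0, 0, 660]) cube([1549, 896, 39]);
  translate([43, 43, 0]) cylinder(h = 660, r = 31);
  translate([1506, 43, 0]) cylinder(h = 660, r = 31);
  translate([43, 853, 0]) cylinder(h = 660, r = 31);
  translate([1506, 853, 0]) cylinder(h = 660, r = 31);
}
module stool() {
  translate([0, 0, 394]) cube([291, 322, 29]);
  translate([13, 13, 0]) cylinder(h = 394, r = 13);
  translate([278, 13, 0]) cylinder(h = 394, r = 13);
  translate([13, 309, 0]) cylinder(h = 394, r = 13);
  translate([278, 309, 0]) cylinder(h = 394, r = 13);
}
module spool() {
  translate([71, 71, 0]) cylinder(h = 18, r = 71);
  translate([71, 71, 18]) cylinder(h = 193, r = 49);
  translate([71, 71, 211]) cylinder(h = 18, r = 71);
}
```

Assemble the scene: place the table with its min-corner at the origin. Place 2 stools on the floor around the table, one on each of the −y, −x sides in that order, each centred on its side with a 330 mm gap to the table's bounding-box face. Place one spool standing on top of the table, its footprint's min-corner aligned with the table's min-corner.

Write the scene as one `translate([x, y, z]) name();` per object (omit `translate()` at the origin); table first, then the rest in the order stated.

table();
translate([629, -652, 0]) stool();
translate([-621, 287, 0]) stool();
translate([0, 0, 699]) spool();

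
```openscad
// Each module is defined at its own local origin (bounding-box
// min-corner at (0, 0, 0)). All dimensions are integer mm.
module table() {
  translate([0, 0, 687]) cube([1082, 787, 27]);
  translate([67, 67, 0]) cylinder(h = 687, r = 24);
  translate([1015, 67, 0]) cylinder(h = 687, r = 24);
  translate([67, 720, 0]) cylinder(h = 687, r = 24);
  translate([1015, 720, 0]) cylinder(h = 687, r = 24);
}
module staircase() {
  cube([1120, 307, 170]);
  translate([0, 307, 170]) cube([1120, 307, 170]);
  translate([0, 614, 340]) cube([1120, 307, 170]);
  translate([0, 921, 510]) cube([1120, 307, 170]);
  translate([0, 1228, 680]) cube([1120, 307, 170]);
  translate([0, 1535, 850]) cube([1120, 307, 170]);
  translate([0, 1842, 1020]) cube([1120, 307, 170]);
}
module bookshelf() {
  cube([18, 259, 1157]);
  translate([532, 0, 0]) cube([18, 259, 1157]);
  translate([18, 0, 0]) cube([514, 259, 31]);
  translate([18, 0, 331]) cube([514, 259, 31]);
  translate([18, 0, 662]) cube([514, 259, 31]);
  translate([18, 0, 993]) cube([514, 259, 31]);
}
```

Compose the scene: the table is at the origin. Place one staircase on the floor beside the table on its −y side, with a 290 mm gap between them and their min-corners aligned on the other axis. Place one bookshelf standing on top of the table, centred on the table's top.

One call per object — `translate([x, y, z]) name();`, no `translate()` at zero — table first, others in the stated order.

table();
translate([0, -2439, 0]) staircase();
translate([266, 264, 714]) bookshelf();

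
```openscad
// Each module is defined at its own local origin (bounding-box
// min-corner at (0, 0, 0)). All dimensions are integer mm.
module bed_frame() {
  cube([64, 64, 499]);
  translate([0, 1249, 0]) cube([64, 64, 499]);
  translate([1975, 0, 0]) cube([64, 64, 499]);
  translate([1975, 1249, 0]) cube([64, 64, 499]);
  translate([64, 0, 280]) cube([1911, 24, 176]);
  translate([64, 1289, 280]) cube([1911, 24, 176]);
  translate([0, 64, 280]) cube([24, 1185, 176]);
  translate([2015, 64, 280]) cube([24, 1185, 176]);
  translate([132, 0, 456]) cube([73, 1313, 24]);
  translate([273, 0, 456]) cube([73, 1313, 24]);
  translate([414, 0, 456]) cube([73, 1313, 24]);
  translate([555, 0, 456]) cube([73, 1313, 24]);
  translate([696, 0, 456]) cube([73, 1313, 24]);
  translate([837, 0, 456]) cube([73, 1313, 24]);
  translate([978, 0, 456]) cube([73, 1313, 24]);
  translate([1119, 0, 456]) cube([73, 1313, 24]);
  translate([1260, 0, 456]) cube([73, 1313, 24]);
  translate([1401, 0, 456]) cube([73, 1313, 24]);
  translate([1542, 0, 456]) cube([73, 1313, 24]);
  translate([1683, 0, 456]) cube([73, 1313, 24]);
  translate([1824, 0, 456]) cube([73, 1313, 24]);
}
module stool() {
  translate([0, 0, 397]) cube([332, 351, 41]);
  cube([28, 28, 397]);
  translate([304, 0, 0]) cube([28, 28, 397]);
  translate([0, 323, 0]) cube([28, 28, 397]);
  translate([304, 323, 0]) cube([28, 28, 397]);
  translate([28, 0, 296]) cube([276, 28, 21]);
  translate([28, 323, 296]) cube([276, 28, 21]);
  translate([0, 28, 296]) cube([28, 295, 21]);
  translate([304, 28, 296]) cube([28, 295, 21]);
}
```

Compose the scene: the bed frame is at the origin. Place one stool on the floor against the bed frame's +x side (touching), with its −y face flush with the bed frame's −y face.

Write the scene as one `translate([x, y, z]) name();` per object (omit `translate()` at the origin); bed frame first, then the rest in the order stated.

bed_frame();
translate([2039, 0, 0]) stool();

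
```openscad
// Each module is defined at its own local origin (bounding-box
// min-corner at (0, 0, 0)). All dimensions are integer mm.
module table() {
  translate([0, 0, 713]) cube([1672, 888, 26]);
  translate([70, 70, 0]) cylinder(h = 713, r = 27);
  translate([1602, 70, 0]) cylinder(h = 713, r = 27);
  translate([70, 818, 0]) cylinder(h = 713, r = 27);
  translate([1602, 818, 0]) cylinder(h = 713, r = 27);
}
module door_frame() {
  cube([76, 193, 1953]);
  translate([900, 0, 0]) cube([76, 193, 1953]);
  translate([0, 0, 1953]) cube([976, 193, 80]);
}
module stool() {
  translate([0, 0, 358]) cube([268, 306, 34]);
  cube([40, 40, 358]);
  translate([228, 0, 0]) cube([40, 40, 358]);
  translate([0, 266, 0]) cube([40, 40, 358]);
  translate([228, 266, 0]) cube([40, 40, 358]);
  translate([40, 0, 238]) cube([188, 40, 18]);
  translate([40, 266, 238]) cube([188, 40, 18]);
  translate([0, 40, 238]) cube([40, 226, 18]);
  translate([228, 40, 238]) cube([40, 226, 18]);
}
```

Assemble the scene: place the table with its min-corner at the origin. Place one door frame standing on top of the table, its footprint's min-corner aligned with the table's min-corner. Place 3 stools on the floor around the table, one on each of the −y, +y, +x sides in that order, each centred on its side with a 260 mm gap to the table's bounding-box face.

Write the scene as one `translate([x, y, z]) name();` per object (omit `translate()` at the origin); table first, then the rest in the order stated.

table();
translate([0, 0, 739]) door_frame();
translate([702, -566, 0]) stool();
translate([702, 1148, 0]) stool();
translate([1932, 291, 0]) stool();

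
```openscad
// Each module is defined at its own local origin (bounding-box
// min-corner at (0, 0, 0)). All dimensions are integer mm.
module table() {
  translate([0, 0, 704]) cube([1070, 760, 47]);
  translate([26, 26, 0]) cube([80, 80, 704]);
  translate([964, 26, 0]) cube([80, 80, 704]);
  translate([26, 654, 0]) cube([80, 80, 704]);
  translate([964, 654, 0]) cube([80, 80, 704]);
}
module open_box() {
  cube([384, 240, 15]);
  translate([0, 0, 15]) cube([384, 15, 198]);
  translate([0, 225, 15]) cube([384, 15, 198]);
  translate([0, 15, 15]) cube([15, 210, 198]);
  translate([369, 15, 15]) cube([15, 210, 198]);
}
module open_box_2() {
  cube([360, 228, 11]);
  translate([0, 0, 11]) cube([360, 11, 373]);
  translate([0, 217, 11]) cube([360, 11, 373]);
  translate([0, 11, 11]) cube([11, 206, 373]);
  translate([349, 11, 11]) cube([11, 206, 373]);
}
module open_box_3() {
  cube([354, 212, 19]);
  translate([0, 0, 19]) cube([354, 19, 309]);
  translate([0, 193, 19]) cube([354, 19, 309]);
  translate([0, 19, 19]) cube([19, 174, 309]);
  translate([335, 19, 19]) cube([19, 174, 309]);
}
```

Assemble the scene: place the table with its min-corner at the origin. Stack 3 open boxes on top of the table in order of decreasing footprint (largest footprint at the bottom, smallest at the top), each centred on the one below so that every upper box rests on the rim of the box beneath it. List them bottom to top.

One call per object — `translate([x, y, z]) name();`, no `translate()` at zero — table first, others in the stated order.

table();
translate([343, 260, 751]) open_box();
translate([355, 266, 964]) open_box_2();
translate([358, 274, 1348]) open_box_3();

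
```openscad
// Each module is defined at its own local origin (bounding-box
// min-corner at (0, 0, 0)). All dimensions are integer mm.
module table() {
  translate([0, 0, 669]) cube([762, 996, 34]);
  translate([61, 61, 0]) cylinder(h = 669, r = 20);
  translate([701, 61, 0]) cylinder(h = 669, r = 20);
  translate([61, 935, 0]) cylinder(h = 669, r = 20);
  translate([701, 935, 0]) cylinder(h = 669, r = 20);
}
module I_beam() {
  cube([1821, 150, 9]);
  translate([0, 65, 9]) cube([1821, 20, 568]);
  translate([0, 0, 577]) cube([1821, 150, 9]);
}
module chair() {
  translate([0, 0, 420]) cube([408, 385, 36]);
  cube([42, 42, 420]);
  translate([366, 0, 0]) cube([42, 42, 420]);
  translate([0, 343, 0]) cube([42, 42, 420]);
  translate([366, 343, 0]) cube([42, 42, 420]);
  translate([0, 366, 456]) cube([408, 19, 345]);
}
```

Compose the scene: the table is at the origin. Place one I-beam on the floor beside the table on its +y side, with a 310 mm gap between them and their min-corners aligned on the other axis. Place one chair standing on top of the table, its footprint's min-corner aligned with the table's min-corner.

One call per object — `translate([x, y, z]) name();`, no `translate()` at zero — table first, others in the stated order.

table();
translate([0, 1306, 0]) I_beam();
translate([0, 0, 703]) chair();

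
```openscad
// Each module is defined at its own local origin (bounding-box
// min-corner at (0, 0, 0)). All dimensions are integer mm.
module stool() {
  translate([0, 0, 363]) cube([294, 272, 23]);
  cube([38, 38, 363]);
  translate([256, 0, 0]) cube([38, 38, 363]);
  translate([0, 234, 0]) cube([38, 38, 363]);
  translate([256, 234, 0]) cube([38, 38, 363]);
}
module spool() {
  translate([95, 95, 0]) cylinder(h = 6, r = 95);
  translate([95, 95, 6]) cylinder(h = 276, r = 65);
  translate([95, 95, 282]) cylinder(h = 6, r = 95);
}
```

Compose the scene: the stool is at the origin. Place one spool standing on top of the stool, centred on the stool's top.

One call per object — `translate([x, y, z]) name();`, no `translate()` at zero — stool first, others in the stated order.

stool();
translate([52, 41, 386]) spool();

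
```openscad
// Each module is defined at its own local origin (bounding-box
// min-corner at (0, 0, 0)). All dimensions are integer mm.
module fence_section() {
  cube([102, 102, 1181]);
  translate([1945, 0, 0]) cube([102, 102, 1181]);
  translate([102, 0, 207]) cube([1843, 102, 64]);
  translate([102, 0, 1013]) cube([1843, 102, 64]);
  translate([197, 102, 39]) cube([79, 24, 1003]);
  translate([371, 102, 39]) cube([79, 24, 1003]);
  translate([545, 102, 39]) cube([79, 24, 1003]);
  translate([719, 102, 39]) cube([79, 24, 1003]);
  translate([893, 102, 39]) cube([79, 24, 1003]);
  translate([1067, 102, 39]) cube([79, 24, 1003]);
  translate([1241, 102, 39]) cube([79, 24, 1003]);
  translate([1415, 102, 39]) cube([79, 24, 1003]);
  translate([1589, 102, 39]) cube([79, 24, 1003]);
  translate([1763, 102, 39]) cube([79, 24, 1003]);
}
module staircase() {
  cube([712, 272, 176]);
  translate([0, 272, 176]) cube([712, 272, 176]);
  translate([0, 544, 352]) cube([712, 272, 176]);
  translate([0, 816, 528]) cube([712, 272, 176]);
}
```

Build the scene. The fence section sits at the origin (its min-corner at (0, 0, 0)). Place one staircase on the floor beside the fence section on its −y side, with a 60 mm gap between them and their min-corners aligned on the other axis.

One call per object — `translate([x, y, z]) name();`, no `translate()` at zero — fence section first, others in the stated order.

fence_section();
translate([0, -1148, 0]) staircase();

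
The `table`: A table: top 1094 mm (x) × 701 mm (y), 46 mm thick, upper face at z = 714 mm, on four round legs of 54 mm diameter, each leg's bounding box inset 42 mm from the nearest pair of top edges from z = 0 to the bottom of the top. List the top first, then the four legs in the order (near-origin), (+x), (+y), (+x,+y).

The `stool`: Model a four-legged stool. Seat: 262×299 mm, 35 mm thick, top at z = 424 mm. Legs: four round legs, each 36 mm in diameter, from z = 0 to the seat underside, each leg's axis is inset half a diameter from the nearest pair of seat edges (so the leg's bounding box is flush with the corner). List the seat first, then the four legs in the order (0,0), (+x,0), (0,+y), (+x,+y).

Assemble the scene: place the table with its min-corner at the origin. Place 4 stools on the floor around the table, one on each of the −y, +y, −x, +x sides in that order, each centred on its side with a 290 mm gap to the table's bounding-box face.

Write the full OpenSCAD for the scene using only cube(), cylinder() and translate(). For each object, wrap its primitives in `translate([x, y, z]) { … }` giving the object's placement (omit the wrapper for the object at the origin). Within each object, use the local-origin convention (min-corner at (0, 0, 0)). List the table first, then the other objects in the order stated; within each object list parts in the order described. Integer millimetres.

translate([0, 0, 668]) cube([1094, 701, 46]);
translate([69, 69, 0]) cylinder(h = 668, r = 27);
translate([1025, 69, 0]) cylinder(h = 668, r = 27);
translate([69, 632, 0]) cylinder(h = 668, r = 27);
translate([1025, 632, 0]) cylinder(h = 668, r = 27);
translate([416, -589, 0]) {
  translate([0, 0, 389]) cube([262, 299, 35]);
  translate([18, 18, 0]) cylinder(h = 389, r = 18);
  translate([244, 18, 0]) cylinder(h = 389, r = 18);
  translate([18, 281, 0]) cylinder(h = 389, r = 18);
  translate([244, 281, 0]) cylinder(h = 389, r = 18);
}
translate([416, 991, 0]) {
  translate([0, 0, 389]) cube([262, 299, 35]);
  translate([18, 18, 0]) cylinder(h = 389, r = 18);
  translate([244, 18, 0]) cylinder(h = 389, r = 18);
  translate([18, 281, 0]) cylinder(h = 389, r = 18);
  translate([244, 281, 0]) cylinder(h = 389, r = 18);
}
translate([-552, 201, 0]) {
  translate([0, 0, 389]) cube([262, 299, 35]);
  translate([18, 18, 0]) cylinder(h = 389, r = 18);
  translate([244, 18, 0]) cylinder(h = 389, r = 18);
  translate([18, 281, 0]) cylinder(h = 389, r = 18);
  translate([244, 281, 0]) cylinder(h = 389, r = 18);
}
translate([1384, 201, 0]) {
  translate([0, 0, 389]) cube([262, 299, 35]);
  translate([18, 18, 0]) cylinder(h = 389, r = 18);
  translate([244, 18, 0]) cylinder(h = 389, r = 18);
  translate([18, 281, 0]) cylinder(h = 389, r = 18);
  translate([244, 281, 0]) cylinder(h = 389, r = 18);
}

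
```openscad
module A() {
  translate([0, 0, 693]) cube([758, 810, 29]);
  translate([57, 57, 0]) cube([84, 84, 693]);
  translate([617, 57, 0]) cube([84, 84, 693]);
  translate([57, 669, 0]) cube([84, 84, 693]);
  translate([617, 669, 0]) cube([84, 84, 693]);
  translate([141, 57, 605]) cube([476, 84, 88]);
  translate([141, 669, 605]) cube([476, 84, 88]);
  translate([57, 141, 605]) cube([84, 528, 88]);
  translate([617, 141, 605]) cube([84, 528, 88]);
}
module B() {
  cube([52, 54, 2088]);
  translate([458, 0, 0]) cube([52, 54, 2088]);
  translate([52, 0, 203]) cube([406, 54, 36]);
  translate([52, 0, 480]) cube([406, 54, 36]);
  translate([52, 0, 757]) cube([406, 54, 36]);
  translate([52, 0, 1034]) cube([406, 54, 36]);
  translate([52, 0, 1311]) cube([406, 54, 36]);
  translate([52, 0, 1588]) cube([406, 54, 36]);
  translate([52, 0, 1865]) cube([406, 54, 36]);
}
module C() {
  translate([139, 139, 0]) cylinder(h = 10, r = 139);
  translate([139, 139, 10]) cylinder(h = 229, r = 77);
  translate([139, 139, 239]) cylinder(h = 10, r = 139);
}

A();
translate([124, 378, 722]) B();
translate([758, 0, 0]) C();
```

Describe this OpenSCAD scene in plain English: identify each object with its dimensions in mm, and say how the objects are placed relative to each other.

A is a table with a 758×810 mm rectangular top, 29 mm thick, top surface at z = 722 mm, supported by four 84×84 mm square legs, each inset 57 mm from the nearest pair of top edges, running from the floor. Four apron rails, 84 mm thick and 88 mm tall, run between adjacent legs with their top edges flush with the underside of the top and their outer faces flush with the legs' outer faces.

B is a wooden ladder with two side rails of 52×54 mm section and 2088 mm height, set 510 mm apart overall. Between them run 7 rectangular rungs (54 mm deep, 36 mm thick), front faces flush with the rails' −y face. The bottom of the first rung is 203 mm above the floor and each subsequent rung is 277 mm higher than the one below.

C is a spool: two coaxial disc flanges of radius 139 mm and thickness 10 mm, joined by a core cylinder of radius 77 mm and height 229 mm. The lower flange rests on z = 0 and the three cylinders share a vertical axis.

The ladder is on top of the table, centred. The spool is against the table's +x side, with their −y faces flush.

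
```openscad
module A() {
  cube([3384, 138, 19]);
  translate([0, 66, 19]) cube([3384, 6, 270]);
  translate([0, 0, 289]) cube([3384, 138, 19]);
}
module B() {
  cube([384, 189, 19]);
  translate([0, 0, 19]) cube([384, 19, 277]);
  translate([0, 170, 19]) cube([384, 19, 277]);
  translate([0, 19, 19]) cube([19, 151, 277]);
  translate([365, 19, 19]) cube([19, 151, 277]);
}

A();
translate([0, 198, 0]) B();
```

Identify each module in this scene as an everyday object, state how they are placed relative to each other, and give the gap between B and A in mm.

The open box's nearest face is 60 mm from the I-beam's +y face.

A is an I-beam. B is an open box. The open box is on the floor beside the I-beam on its +y side. The gap between the open box and the I-beam is 60 mm.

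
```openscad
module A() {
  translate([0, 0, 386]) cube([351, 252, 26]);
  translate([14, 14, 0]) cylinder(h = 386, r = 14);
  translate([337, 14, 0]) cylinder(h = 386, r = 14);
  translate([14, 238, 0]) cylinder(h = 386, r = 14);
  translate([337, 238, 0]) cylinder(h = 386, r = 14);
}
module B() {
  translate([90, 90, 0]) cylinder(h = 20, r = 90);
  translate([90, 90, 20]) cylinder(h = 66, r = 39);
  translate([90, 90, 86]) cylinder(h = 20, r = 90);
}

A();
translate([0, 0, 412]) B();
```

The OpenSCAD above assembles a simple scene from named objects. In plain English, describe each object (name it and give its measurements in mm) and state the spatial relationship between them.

A is a simple wooden stool: a rectangular seat 351 mm (x) by 252 mm (y), 26 mm thick, top face at z = 412 mm, on four round legs, each 28 mm in diameter. The legs rest on z = 0, each leg's axis is inset half a diameter from the nearest pair of seat edges (so the leg's bounding box is flush with the corner).

B is a spool: two coaxial disc flanges of radius 90 mm and thickness 20 mm, joined by a core cylinder of radius 39 mm and height 66 mm. The lower flange rests on z = 0 and the three cylinders share a vertical axis.

The spool is on top of the stool.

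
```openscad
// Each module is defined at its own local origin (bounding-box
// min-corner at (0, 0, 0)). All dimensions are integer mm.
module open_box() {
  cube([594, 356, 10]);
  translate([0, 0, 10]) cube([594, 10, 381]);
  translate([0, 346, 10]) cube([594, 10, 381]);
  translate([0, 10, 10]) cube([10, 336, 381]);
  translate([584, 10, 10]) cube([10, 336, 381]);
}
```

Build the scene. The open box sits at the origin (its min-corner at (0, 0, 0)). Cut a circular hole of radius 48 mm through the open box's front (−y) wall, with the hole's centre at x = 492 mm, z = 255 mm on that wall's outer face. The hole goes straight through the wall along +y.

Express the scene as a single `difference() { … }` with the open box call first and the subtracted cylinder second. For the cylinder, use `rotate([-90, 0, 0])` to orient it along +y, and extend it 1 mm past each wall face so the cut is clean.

difference() {
  open_box();
  translate([492, -1, 255]) rotate([-90, 0, 0]) cylinder(h = 12, r = 48);
}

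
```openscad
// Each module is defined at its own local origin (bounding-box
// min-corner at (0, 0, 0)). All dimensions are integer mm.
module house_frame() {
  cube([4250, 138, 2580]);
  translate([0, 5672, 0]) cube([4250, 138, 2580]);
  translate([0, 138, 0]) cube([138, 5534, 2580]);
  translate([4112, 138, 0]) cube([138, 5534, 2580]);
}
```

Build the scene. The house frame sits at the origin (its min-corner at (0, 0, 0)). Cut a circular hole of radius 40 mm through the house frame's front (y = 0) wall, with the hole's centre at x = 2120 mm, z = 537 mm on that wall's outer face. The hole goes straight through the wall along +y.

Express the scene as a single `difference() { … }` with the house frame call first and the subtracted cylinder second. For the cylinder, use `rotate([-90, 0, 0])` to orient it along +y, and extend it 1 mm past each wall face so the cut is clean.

difference() {
  house_frame();
  translate([2120, -1, 537]) rotate([-90, 0, 0]) cylinder(h = 140, r = 40);
}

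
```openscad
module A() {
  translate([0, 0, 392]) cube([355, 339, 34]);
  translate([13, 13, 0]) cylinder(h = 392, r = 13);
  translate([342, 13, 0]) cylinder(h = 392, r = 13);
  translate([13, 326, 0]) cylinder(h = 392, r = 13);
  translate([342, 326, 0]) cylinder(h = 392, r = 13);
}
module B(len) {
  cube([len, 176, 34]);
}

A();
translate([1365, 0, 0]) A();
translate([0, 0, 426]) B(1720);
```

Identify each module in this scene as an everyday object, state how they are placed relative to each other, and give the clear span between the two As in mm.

Second stool starts at x = 1365; first ends at x = 355; clear span = 1365 − 355 = 1010 mm.

A is a stool. B is a beam. A beam spans the tops of two stools. The clear span between the two stools is 1010 mm.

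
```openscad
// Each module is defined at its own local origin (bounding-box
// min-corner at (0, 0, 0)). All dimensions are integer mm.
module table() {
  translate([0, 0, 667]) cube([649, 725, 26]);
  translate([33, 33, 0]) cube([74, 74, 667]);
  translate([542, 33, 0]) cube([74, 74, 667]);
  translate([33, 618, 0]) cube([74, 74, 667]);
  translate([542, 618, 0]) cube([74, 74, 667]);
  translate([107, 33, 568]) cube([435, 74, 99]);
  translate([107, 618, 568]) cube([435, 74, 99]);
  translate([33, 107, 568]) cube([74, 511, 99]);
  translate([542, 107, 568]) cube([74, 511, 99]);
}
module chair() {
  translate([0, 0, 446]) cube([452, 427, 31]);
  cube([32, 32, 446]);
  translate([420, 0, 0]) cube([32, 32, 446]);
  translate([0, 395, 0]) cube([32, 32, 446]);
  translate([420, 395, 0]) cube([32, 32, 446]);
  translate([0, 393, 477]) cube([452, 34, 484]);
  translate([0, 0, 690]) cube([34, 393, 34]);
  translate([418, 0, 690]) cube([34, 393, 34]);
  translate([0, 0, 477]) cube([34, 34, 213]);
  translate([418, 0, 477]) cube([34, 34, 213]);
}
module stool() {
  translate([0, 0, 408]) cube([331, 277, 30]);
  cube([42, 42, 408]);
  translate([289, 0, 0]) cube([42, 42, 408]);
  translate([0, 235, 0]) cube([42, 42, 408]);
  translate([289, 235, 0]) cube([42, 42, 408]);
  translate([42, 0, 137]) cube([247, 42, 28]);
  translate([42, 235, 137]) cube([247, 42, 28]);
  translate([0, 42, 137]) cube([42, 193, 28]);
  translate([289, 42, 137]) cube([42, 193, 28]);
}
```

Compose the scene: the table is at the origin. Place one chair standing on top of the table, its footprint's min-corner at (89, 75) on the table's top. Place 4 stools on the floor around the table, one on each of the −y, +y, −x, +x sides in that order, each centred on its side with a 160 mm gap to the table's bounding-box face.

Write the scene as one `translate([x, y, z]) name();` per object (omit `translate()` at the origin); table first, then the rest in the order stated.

table();
translate([89, 75, 693]) chair();
translate([159, -437, 0]) stool();
translate([159, 885, 0]) stool();
translate([-491, 224, 0]) stool();
translate([809, 224, 0]) stool();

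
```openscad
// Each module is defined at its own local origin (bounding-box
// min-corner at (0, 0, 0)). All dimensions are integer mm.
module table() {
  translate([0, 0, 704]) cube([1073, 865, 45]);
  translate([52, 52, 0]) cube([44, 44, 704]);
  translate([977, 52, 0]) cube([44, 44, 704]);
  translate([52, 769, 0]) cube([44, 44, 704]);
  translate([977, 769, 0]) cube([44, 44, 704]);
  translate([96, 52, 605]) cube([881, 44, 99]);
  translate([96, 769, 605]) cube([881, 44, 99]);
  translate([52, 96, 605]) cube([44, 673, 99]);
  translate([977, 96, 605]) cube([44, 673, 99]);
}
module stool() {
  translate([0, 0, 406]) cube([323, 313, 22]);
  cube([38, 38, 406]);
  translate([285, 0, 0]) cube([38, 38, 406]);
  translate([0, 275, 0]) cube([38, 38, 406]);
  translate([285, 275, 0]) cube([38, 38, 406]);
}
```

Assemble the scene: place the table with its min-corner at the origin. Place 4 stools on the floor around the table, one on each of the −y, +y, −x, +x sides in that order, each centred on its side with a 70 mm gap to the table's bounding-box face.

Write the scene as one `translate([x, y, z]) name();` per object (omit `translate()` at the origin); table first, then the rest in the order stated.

table();
translate([375, -383, 0]) stool();
translate([375, 935, 0]) stool();
translate([-393, 276, 0]) stool();
translate([1143, 276, 0]) stool();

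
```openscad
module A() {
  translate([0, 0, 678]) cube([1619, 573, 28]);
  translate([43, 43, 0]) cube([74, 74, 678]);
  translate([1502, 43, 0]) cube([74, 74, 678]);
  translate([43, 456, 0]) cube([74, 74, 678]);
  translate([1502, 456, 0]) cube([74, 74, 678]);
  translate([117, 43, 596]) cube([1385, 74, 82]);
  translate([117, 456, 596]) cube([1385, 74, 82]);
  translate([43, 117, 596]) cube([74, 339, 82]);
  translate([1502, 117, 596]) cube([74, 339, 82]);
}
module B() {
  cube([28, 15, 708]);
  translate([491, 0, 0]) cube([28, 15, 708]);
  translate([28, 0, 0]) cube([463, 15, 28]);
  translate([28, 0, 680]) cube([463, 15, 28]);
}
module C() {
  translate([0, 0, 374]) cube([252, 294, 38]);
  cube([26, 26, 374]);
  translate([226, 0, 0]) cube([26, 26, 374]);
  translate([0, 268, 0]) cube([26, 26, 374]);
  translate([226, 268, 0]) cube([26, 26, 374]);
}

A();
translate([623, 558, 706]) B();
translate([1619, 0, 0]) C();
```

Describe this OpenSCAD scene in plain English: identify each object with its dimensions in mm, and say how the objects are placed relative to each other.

A is a rectangular dining table. The top is 1619×573×28 mm with its upper surface at z = 706 mm. It stands on four 74×74 mm square legs, each inset 43 mm from the nearest pair of top edges, running from the floor to the underside of the top. Four apron rails, 74 mm thick and 82 mm tall, run between adjacent legs with their top edges flush with the underside of the top and their outer faces flush with the legs' outer faces.

B is a picture frame with a 463×652 mm rectangular opening (x by z) and a uniform 28 mm border on every side. Frame depth is 15 mm along y. It is built from two vertical stiles running the full outside height and two horizontal rails spanning the gap between the stiles.

C is a four-legged stool. The seat is 252×294 mm, 38 mm thick, top at z = 412 mm. It stands on four square legs, each 26×26 mm in cross-section, from z = 0 to the seat underside, each flush with a corner of the seat.

The picture frame is on top of the table. The stool is against the table's +x side, with their −y faces flush.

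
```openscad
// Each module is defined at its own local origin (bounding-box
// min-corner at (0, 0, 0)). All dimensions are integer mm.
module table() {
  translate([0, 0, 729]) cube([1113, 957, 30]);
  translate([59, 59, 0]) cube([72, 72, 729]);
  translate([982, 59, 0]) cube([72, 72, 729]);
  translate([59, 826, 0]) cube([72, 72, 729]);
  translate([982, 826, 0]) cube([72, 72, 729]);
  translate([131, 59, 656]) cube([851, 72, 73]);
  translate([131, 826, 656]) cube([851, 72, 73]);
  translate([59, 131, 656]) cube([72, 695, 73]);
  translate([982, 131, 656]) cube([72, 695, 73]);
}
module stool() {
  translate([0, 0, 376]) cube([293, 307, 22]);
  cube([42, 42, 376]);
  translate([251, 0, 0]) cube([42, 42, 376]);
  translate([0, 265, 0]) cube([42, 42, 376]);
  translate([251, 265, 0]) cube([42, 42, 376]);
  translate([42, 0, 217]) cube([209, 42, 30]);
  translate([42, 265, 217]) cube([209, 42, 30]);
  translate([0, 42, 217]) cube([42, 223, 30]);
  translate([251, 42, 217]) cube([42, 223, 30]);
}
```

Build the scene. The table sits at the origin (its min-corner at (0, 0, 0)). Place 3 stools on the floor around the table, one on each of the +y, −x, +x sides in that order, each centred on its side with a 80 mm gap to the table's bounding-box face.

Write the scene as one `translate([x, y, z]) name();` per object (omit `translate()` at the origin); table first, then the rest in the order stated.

table();
translate([410, 1037, 0]) stool();
translate([-373, 325, 0]) stool();
translate([1193, 325, 0]) stool();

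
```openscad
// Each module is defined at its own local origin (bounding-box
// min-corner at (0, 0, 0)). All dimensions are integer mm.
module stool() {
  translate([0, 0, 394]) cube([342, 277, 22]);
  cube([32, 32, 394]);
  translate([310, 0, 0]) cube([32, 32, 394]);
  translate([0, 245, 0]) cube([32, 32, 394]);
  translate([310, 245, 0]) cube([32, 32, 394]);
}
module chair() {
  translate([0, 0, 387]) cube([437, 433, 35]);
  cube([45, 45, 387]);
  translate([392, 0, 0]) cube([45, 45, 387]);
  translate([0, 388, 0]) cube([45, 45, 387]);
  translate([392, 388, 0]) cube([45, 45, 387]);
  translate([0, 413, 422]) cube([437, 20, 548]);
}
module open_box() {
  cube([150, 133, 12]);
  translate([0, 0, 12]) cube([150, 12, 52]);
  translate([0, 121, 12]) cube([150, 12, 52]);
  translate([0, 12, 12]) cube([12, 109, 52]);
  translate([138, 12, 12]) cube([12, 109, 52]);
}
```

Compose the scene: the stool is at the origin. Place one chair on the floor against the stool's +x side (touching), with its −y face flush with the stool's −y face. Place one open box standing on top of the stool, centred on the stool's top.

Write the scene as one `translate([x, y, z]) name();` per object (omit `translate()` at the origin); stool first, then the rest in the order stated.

stool();
translate([342, 0, 0]) chair();
translate([96, 72, 416]) open_box();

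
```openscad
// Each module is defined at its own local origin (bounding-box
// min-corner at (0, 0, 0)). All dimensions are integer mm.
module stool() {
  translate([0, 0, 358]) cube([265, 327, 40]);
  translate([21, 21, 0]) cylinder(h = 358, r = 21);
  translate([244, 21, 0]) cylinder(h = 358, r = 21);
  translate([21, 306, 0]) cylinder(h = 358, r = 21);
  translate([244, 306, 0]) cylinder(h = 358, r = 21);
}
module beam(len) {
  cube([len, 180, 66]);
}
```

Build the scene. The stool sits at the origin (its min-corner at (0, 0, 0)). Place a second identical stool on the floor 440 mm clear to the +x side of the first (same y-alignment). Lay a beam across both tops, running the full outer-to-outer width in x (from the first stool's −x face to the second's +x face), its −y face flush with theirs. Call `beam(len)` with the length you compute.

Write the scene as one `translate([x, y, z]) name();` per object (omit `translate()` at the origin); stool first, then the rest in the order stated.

stool();
translate([705, 0, 0]) stool();
translate([0, 0, 398]) beam(970);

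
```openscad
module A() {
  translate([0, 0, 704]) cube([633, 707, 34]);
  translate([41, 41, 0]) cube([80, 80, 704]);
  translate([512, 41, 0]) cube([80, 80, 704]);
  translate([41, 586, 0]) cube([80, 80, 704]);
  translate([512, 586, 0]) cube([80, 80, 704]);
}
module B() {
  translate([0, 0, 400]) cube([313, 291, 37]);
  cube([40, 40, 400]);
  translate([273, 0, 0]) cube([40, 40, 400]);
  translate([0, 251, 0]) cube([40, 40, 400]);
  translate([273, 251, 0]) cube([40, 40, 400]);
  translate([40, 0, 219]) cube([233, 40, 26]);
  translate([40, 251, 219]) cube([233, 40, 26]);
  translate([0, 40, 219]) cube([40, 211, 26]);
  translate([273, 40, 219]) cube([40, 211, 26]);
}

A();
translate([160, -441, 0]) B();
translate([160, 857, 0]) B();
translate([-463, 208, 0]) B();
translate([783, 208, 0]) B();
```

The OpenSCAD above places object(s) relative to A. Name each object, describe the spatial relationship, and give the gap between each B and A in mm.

Each stool's nearest face is 150 mm from the table's bounding box.

A is a table. B is a stool. Four stools sit around the table at the −y, +y, −x, +x sides. The gap between each stool and the table is 150 mm.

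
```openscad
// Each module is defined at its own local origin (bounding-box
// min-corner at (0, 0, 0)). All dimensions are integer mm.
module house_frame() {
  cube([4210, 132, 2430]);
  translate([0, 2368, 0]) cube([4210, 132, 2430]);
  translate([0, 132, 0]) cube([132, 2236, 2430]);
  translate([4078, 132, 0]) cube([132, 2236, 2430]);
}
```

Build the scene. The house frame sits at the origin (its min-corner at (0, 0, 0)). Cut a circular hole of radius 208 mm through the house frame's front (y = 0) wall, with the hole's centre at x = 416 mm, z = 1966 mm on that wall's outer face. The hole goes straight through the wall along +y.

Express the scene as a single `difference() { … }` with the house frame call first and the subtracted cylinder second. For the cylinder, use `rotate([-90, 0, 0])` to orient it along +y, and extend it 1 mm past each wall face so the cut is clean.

difference() {
  house_frame();
  translate([416, -1, 1966]) rotate([-90, 0, 0]) cylinder(h = 134, r = 208);
}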